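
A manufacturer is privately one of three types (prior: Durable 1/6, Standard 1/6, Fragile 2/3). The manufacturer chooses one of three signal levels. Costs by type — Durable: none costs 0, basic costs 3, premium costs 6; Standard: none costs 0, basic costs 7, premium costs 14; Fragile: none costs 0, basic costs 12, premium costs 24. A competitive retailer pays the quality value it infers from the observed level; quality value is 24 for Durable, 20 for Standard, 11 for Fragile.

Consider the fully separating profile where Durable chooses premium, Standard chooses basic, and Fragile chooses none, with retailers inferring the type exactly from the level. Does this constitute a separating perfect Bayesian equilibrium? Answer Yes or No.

Separating prices: premium → 24, basic → 20, none → 11.
Durable (assigned premium): none: 11 − 0 = 11; basic: 20 − 3 = 17; premium: 24 − 6 = 18. Durable stays.
Standard (assigned basic): none: 11 − 0 = 11; basic: 20 − 7 = 13; premium: 24 − 14 = 10. Standard stays.
Fragile (assigned none): none: 11 − 0 = 11; basic: 20 − 12 = 8; premium: 24 − 24 = 0. Fragile stays.
Every type prefers its assigned level; separation holds.

Yes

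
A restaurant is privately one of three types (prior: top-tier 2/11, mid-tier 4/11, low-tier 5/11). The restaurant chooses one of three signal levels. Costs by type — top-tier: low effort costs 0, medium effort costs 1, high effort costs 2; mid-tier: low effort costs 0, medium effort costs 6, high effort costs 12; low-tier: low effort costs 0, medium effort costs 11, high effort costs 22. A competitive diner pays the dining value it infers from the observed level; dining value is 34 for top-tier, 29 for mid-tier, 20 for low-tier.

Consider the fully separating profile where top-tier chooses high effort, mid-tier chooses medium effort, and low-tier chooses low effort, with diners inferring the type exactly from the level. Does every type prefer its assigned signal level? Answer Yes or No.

Yes

Separating price premiums: high effort → 34, medium effort → 29, low effort → 20.
top-tier (assigned high effort): low effort: 20 − 0 = 20; medium effort: 29 − 1 = 28; high effort: 34 − 2 = 32. top-tier stays.
mid-tier (assigned medium effort): low effort: 20 − 0 = 20; medium effort: 29 − 6 = 23; high effort: 34 − 12 = 22. mid-tier stays.
low-tier (assigned low effort): low effort: 20 − 0 = 20; medium effort: 29 − 11 = 18; high effort: 34 − 22 = 12. low-tier stays.
Every type prefers its assigned level; separation holds.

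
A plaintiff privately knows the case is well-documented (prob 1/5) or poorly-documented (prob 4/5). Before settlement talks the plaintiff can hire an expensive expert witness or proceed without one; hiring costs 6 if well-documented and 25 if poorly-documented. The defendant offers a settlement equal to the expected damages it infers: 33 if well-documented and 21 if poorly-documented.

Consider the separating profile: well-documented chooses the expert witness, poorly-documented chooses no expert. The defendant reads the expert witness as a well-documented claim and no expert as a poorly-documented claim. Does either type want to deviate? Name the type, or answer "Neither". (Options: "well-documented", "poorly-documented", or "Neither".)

Neither

The expert witness pays 33; no expert pays 21.
well-documented: assigned the expert witness, nets 33 − 6 = 27; deviating to no expert nets 21.
poorly-documented: assigned no expert, nets 21; deviating to the expert witness nets 33 − 25 = 8.
Both types strictly prefer their assigned action; no profitable deviation.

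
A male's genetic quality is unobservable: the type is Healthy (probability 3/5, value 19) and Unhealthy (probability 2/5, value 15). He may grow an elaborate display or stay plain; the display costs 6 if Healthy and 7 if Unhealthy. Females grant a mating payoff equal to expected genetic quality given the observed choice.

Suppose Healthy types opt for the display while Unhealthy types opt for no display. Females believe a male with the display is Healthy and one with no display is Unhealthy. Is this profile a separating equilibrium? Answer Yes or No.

No

Under these beliefs, the display earns mating payoff 19 and no display earns mating payoff 15.
Healthy: the display nets 19 − 6 = 13; no display nets 15. Healthy would deviate to no display.
Unhealthy: the display nets 19 − 7 = 12; no display nets 15. Unhealthy prefers no display.
Healthy has a profitable deviation, so the profile is not an equilibrium.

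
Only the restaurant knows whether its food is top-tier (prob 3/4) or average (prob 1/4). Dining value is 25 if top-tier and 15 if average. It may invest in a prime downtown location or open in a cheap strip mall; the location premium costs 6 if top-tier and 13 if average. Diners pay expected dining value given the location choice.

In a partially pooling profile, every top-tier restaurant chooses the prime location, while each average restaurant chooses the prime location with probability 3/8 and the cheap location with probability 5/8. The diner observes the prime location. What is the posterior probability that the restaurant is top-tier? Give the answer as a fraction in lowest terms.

P(the prime location) = (3/4)·1 + (1/4)·(3/8) = 27/32.
By Bayes' rule, P(top-tier | the prime location) = (3/4) / (27/32) = 8/9.

8/9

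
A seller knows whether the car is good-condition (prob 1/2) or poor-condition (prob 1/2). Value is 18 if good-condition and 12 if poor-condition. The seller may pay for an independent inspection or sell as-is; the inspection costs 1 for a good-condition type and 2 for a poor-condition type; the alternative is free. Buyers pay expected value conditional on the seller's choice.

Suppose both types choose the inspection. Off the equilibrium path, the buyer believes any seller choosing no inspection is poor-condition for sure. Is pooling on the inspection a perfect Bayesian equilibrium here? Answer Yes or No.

On path, the buyer holds the prior and pays 1/2·18 + 1/2·12 = 15. Off path (no inspection), believing poor-condition, it pays 12.
good-condition: the inspection nets 15 − 1 = 14; no inspection nets 12. good-condition stays.
poor-condition: the inspection nets 15 − 2 = 13; no inspection nets 12. poor-condition stays.
No type deviates, so pooling is sustained.

Yes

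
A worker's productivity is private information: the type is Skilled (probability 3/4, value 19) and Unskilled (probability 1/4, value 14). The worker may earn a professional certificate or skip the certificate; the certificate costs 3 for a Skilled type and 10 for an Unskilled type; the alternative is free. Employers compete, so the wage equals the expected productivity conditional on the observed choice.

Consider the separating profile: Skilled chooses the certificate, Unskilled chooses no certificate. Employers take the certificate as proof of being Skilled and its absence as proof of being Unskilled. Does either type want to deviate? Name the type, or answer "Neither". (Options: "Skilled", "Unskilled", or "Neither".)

Neither

The certificate pays 19; no certificate pays 14.
Skilled: assigned the certificate, nets 19 − 3 = 16; deviating to no certificate nets 14.
Unskilled: assigned no certificate, nets 14; deviating to the certificate nets 19 − 10 = 9.
Both types strictly prefer their assigned action; no profitable deviation.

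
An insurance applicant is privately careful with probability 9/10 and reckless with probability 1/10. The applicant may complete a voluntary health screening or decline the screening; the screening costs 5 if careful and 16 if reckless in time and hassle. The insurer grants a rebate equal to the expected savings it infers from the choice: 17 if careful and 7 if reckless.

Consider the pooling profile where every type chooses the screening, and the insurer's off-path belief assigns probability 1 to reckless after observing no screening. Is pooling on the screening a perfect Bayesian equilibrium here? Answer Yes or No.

No

On path, the insurer holds the prior and pays 9/10·17 + 1/10·7 = 16. Off path (no screening), believing reckless, it pays 7.
careful: the screening nets 16 − 5 = 11; no screening nets 7. careful stays.
reckless: the screening nets 16 − 16 = 0; no screening nets 7. reckless would deviate.
A type deviates, so pooling fails.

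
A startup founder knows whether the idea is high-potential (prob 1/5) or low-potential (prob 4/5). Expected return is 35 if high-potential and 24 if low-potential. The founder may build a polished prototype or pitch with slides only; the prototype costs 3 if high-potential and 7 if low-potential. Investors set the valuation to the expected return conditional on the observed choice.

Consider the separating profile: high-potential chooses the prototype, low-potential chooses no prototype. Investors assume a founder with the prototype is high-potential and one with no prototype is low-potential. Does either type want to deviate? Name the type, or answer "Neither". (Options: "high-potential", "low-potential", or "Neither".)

low-potential

The prototype pays 35; no prototype pays 24.
high-potential: assigned the prototype, nets 35 − 3 = 32; deviating to no prototype nets 24.
low-potential: assigned no prototype, nets 24; deviating to the prototype nets 35 − 7 = 28.
The low-potential type gains 4 by deviating.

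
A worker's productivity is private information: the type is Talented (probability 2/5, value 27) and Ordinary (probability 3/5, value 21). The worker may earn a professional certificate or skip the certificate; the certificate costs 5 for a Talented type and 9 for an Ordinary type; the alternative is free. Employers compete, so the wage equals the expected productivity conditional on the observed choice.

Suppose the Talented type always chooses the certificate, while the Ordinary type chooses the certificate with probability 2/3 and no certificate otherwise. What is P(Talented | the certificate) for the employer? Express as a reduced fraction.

P(the certificate) = (2/5)·1 + (3/5)·(2/3) = 4/5.
By Bayes' rule, P(Talented | the certificate) = (2/5) / (4/5) = 1/2.

1/2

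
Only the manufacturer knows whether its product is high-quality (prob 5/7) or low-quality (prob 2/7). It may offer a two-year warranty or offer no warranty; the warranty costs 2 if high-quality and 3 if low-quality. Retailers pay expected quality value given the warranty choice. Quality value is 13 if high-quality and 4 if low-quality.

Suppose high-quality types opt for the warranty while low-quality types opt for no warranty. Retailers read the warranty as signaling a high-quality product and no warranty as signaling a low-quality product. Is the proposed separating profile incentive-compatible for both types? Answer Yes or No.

No

Under these beliefs, the warranty earns price 13 and no warranty earns price 4.
high-quality: the warranty nets 13 − 2 = 11; no warranty nets 4. high-quality prefers the warranty.
low-quality: the warranty nets 13 − 3 = 10; no warranty nets 4. low-quality would deviate to the warranty.
low-quality has a profitable deviation, so the profile is not an equilibrium.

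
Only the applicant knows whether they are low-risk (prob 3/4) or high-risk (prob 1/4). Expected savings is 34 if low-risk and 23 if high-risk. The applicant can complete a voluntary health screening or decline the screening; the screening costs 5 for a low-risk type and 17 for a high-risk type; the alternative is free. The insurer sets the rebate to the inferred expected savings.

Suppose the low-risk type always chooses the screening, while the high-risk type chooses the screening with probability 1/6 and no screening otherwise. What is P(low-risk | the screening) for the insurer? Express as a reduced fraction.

18/19

P(the screening) = (3/4)·1 + (1/4)·(1/6) = 19/24.
By Bayes' rule, P(low-risk | the screening) = (3/4) / (19/24) = 18/19.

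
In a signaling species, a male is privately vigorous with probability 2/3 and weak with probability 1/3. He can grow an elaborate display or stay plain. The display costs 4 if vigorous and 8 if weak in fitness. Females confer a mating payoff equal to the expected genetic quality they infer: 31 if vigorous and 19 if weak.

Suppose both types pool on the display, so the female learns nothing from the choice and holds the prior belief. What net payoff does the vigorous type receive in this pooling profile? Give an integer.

Pooled mating payoff = 2/3·31 + 1/3·19 = 27.
vigorous pays cost 4 for the display, so net payoff = 27 − 4 = 23.

23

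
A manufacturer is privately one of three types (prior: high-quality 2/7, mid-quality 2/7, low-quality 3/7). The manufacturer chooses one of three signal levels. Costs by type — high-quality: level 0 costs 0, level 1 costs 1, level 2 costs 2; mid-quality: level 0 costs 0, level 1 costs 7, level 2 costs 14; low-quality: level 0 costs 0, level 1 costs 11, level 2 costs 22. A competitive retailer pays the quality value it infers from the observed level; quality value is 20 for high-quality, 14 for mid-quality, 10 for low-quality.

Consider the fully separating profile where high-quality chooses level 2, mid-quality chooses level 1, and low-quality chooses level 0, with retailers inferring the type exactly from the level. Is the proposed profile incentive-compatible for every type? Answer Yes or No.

No

Separating prices: level 2 → 20, level 1 → 14, level 0 → 10.
high-quality (assigned level 2): level 0: 10 − 0 = 10; level 1: 14 − 1 = 13; level 2: 20 − 2 = 18. high-quality stays.
mid-quality (assigned level 1): level 0: 10 − 0 = 10; level 1: 14 − 7 = 7; level 2: 20 − 14 = 6. mid-quality prefers level 0.
low-quality (assigned level 0): level 0: 10 − 0 = 10; level 1: 14 − 11 = 3; level 2: 20 − 22 = -2. low-quality stays.
At least one type deviates; the separating profile fails.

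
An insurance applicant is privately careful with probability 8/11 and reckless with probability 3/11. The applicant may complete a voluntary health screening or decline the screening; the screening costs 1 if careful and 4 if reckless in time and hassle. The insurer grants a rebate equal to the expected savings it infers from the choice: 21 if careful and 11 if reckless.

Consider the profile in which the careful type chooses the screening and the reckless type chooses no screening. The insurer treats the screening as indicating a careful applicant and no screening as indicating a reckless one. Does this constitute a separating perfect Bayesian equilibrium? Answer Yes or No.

Under these beliefs, the screening earns rebate 21 and no screening earns rebate 11.
careful: the screening nets 21 − 1 = 20; no screening nets 11. careful prefers the screening.
reckless: the screening nets 21 − 4 = 17; no screening nets 11. reckless would deviate to the screening.
reckless has a profitable deviation, so the profile is not an equilibrium.

No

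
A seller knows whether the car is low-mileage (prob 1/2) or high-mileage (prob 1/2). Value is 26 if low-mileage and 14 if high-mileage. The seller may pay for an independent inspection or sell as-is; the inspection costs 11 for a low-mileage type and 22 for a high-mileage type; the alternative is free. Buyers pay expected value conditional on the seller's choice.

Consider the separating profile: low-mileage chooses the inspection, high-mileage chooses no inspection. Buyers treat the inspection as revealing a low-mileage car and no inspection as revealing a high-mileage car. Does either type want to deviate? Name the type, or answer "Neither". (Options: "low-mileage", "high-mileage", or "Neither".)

Neither

The inspection pays 26; no inspection pays 14.
low-mileage: assigned the inspection, nets 26 − 11 = 15; deviating to no inspection nets 14.
high-mileage: assigned no inspection, nets 14; deviating to the inspection nets 26 − 22 = 4.
Both types strictly prefer their assigned action; no profitable deviation.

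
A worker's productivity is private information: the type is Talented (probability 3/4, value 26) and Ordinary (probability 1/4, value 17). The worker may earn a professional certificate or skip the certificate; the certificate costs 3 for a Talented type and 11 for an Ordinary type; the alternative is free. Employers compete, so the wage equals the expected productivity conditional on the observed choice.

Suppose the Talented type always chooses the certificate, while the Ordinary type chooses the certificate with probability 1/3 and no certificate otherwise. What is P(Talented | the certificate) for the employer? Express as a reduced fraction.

9/10

P(the certificate) = (3/4)·1 + (1/4)·(1/3) = 5/6.
By Bayes' rule, P(Talented | the certificate) = (3/4) / (5/6) = 9/10.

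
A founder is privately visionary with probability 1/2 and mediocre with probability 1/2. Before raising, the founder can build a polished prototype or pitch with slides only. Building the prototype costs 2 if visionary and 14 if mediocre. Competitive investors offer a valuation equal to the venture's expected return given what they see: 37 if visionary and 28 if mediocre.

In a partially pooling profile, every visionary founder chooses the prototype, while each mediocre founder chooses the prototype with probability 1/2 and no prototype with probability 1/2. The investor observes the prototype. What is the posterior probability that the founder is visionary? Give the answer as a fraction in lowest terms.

P(the prototype) = (1/2)·1 + (1/2)·(1/2) = 3/4.
By Bayes' rule, P(visionary | the prototype) = (1/2) / (3/4) = 2/3.

2/3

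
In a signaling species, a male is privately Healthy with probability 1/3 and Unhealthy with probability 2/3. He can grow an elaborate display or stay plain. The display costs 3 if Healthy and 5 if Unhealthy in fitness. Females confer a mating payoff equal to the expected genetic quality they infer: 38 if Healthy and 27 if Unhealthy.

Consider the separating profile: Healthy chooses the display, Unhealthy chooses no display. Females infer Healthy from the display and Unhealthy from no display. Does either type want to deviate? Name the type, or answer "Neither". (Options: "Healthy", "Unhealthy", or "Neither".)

The display pays 38; no display pays 27.
Healthy: assigned the display, nets 38 − 3 = 35; deviating to no display nets 27.
Unhealthy: assigned no display, nets 27; deviating to the display nets 38 − 5 = 33.
The Unhealthy type gains 6 by deviating.

Unhealthy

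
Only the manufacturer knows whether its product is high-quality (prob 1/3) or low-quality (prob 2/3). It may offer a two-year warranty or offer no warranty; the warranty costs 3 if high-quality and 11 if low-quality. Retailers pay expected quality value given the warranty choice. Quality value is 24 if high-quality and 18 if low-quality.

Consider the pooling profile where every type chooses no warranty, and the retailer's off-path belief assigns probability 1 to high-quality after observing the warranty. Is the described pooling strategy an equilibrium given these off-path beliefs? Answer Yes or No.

No

On path, the retailer holds the prior and pays 1/3·24 + 2/3·18 = 20. Off path (the warranty), believing high-quality, it pays 24.
high-quality: no warranty nets 20; the warranty nets 24 − 3 = 21. high-quality would deviate.
low-quality: no warranty nets 20; the warranty nets 24 − 11 = 13. low-quality stays.
A type deviates, so pooling fails.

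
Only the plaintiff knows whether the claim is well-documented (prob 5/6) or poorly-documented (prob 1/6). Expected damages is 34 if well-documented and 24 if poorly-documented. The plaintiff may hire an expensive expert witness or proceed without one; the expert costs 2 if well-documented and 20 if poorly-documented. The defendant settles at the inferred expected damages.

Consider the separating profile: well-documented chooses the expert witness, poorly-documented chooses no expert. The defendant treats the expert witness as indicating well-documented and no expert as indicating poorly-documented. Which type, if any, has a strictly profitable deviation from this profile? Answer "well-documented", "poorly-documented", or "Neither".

Neither

The expert witness pays 34; no expert pays 24.
well-documented: assigned the expert witness, nets 34 − 2 = 32; deviating to no expert nets 24.
poorly-documented: assigned no expert, nets 24; deviating to the expert witness nets 34 − 20 = 14.
Both types strictly prefer their assigned action; no profitable deviation.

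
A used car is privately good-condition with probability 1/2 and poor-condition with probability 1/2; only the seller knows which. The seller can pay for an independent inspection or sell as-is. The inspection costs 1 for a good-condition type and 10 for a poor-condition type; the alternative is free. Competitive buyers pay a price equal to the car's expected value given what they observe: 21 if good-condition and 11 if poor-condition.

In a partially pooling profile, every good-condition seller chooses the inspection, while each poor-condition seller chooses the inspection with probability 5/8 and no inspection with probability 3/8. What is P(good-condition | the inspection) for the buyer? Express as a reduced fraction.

P(the inspection) = (1/2)·1 + (1/2)·(5/8) = 13/16.
By Bayes' rule, P(good-condition | the inspection) = (1/2) / (13/16) = 8/13.

8/13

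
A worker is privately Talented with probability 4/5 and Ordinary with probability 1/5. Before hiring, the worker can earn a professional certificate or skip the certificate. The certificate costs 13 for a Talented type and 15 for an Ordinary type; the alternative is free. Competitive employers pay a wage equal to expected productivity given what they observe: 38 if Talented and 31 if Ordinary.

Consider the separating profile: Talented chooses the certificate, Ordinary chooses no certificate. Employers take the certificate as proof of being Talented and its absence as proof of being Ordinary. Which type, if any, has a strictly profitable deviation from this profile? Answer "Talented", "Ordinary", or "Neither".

The certificate pays 38; no certificate pays 31.
Talented: assigned the certificate, nets 38 − 13 = 25; deviating to no certificate nets 31.
Ordinary: assigned no certificate, nets 31; deviating to the certificate nets 38 − 15 = 23.
The Talented type gains 6 by deviating.

Talented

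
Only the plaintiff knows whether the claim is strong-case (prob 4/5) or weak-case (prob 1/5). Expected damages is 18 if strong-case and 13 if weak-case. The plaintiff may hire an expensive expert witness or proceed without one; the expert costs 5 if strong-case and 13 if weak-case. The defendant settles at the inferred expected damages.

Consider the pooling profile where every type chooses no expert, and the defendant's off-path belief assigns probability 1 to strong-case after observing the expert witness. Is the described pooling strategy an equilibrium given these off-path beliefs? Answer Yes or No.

Yes

On path, the defendant holds the prior and pays 4/5·18 + 1/5·13 = 17. Off path (the expert witness), believing strong-case, it pays 18.
strong-case: no expert nets 17; the expert witness nets 18 − 5 = 13. strong-case stays.
weak-case: no expert nets 17; the expert witness nets 18 − 13 = 5. weak-case stays.
No type deviates, so pooling is sustained.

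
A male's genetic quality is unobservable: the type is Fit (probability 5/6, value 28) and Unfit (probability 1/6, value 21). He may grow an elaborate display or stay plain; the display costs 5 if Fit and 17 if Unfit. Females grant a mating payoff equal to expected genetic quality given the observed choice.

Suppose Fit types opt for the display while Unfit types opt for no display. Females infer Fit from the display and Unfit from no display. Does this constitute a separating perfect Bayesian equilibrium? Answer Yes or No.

Yes

Under these beliefs, the display earns mating payoff 28 and no display earns mating payoff 21.
Fit: the display nets 28 − 5 = 23; no display nets 21. Fit prefers the display.
Unfit: the display nets 28 − 17 = 11; no display nets 21. Unfit prefers no display.
Neither type deviates, so the separating profile is an equilibrium.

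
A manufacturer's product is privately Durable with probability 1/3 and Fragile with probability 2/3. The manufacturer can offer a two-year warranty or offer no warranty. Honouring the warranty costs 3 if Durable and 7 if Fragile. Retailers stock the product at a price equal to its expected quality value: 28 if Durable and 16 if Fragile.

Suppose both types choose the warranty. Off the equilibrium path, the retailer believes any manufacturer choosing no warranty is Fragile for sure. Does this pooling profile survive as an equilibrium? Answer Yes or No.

On path, the retailer holds the prior and pays 1/3·28 + 2/3·16 = 20. Off path (no warranty), believing Fragile, it pays 16.
Durable: the warranty nets 20 − 3 = 17; no warranty nets 16. Durable stays.
Fragile: the warranty nets 20 − 7 = 13; no warranty nets 16. Fragile would deviate.
A type deviates, so pooling fails.

No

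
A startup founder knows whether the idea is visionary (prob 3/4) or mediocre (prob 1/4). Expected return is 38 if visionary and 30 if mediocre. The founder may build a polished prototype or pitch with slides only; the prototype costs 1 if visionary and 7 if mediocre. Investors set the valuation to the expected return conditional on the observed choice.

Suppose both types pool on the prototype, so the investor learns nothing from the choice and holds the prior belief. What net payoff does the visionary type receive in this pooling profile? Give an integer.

Pooled valuation = 3/4·38 + 1/4·30 = 36.
visionary pays cost 1 for the prototype, so net payoff = 36 − 1 = 35.

35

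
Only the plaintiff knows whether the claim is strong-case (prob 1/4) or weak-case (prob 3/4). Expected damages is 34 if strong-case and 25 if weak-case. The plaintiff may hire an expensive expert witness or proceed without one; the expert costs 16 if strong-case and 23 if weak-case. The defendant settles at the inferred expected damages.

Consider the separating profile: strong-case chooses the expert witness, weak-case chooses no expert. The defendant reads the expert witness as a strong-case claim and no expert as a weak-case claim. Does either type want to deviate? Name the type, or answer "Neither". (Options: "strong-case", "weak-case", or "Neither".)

strong-case

The expert witness pays 34; no expert pays 25.
strong-case: assigned the expert witness, nets 34 − 16 = 18; deviating to no expert nets 25.
weak-case: assigned no expert, nets 25; deviating to the expert witness nets 34 − 23 = 11.
The strong-case type gains 7 by deviating.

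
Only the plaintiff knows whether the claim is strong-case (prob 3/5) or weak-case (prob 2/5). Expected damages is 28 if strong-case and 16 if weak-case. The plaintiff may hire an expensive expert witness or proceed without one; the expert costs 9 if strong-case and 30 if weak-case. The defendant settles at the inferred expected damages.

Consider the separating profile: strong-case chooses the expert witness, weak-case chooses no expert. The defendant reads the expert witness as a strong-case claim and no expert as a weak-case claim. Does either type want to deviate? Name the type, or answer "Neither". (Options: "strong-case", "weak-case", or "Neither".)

The expert witness pays 28; no expert pays 16.
strong-case: assigned the expert witness, nets 28 − 9 = 19; deviating to no expert nets 16.
weak-case: assigned no expert, nets 16; deviating to the expert witness nets 28 − 30 = -2.
Both types strictly prefer their assigned action; no profitable deviation.

Neither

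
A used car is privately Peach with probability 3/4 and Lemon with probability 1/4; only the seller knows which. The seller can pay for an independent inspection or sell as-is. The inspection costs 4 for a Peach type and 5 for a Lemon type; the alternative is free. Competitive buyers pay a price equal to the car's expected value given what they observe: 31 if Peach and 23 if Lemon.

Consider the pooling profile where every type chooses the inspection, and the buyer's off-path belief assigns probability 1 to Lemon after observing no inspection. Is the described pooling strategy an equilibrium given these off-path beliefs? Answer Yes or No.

Yes

On path, the buyer holds the prior and pays 3/4·31 + 1/4·23 = 29. Off path (no inspection), believing Lemon, it pays 23.
Peach: the inspection nets 29 − 4 = 25; no inspection nets 23. Peach stays.
Lemon: the inspection nets 29 − 5 = 24; no inspection nets 23. Lemon stays.
No type deviates, so pooling is sustained.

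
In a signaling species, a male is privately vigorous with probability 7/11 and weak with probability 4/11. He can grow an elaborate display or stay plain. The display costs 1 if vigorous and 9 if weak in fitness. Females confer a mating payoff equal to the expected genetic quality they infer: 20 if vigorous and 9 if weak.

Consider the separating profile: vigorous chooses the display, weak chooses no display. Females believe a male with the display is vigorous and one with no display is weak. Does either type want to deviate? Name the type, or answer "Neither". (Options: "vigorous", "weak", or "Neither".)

weak

The display pays 20; no display pays 9.
vigorous: assigned the display, nets 20 − 1 = 19; deviating to no display nets 9.
weak: assigned no display, nets 9; deviating to the display nets 20 − 9 = 11.
The weak type gains 2 by deviating.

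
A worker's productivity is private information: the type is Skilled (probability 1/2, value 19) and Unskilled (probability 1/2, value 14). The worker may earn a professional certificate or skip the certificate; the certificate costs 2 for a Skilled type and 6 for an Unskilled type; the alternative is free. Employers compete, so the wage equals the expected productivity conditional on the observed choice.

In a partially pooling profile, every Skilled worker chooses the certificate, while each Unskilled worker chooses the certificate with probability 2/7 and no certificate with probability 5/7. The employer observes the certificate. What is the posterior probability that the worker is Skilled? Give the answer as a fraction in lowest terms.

P(the certificate) = (1/2)·1 + (1/2)·(2/7) = 9/14.
By Bayes' rule, P(Skilled | the certificate) = (1/2) / (9/14) = 7/9.

7/9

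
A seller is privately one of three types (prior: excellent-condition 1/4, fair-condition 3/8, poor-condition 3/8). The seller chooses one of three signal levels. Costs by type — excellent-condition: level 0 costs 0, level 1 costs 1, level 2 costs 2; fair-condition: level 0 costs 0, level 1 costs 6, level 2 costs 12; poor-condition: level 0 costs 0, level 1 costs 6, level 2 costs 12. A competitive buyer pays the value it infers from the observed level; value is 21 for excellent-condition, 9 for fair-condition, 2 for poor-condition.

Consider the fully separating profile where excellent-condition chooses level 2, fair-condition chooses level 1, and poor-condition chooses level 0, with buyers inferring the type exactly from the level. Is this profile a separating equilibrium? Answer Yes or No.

Separating prices: level 2 → 21, level 1 → 9, level 0 → 2.
excellent-condition (assigned level 2): level 0: 2 − 0 = 2; level 1: 9 − 1 = 8; level 2: 21 − 2 = 19. excellent-condition stays.
fair-condition (assigned level 1): level 0: 2 − 0 = 2; level 1: 9 − 6 = 3; level 2: 21 − 12 = 9. fair-condition prefers level 2.
poor-condition (assigned level 0): level 0: 2 − 0 = 2; level 1: 9 − 6 = 3; level 2: 21 − 12 = 9. poor-condition prefers level 2.
At least one type deviates; the separating profile fails.

No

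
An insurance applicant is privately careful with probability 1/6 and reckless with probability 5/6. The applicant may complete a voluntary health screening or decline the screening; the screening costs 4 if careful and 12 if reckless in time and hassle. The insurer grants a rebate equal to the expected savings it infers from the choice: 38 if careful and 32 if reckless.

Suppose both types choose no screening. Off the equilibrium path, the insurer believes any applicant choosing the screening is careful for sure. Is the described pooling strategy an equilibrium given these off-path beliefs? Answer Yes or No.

No

On path, the insurer holds the prior and pays 1/6·38 + 5/6·32 = 33. Off path (the screening), believing careful, it pays 38.
careful: no screening nets 33; the screening nets 38 − 4 = 34. careful would deviate.
reckless: no screening nets 33; the screening nets 38 − 12 = 26. reckless stays.
A type deviates, so pooling fails.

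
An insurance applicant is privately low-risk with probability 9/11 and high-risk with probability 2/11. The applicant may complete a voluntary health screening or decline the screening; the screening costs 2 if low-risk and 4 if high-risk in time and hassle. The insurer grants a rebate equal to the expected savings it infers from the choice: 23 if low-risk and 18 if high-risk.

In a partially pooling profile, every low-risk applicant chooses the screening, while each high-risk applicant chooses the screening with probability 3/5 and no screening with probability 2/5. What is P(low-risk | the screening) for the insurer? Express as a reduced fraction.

15/17

P(the screening) = (9/11)·1 + (2/11)·(3/5) = 51/55.
By Bayes' rule, P(low-risk | the screening) = (9/11) / (51/55) = 15/17.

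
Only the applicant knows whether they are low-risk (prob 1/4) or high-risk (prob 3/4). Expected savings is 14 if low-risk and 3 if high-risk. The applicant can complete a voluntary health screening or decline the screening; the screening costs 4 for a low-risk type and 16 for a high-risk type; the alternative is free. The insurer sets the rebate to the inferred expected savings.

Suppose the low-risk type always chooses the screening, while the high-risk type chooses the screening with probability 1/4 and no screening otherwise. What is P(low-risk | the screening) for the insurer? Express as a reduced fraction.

P(the screening) = (1/4)·1 + (3/4)·(1/4) = 7/16.
By Bayes' rule, P(low-risk | the screening) = (1/4) / (7/16) = 4/7.

4/7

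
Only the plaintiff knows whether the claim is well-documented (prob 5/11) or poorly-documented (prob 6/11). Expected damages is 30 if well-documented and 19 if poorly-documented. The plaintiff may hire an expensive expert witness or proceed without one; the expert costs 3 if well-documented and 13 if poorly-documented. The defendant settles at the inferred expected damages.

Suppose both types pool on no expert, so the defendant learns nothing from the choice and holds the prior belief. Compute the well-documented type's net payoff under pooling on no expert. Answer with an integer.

24

Pooled settlement = 5/11·30 + 6/11·19 = 24.
well-documented pays no cost for no expert, so net payoff = 24.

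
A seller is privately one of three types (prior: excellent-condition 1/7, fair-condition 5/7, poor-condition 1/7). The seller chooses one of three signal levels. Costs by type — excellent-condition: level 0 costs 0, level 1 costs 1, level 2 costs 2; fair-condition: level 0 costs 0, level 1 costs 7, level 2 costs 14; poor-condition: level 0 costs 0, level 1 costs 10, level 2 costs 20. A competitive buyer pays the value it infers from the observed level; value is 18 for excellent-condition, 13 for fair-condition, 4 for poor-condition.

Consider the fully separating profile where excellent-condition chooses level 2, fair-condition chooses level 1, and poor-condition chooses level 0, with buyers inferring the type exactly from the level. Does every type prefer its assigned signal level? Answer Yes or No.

Separating prices: level 2 → 18, level 1 → 13, level 0 → 4.
excellent-condition (assigned level 2): level 0: 4 − 0 = 4; level 1: 13 − 1 = 12; level 2: 18 − 2 = 16. excellent-condition stays.
fair-condition (assigned level 1): level 0: 4 − 0 = 4; level 1: 13 − 7 = 6; level 2: 18 − 14 = 4. fair-condition stays.
poor-condition (assigned level 0): level 0: 4 − 0 = 4; level 1: 13 − 10 = 3; level 2: 18 − 20 = -2. poor-condition stays.
Every type prefers its assigned level; separation holds.

Yes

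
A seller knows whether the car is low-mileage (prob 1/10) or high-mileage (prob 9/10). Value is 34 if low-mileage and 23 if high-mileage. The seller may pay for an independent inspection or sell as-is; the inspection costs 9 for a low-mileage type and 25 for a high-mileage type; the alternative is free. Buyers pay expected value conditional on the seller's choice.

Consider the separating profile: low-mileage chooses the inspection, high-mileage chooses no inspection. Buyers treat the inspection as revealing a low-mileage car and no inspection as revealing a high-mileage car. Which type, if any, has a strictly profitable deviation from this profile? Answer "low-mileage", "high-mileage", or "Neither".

The inspection pays 34; no inspection pays 23.
low-mileage: assigned the inspection, nets 34 − 9 = 25; deviating to no inspection nets 23.
high-mileage: assigned no inspection, nets 23; deviating to the inspection nets 34 − 25 = 9.
Both types strictly prefer their assigned action; no profitable deviation.

Neither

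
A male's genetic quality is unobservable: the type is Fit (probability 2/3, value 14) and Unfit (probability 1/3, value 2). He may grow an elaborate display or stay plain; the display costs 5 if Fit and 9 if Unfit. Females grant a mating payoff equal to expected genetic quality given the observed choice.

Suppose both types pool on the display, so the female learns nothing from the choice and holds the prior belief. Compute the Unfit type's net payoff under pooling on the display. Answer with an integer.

Pooled mating payoff = 2/3·14 + 1/3·2 = 10.
Unfit pays cost 9 for the display, so net payoff = 10 − 9 = 1.

1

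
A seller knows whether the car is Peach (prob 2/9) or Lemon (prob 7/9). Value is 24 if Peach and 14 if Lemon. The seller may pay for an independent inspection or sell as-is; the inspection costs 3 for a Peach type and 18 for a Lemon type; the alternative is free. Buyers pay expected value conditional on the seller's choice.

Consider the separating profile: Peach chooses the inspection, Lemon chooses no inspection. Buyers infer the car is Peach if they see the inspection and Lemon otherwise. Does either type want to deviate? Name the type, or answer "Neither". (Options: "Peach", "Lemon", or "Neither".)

The inspection pays 24; no inspection pays 14.
Peach: assigned the inspection, nets 24 − 3 = 21; deviating to no inspection nets 14.
Lemon: assigned no inspection, nets 14; deviating to the inspection nets 24 − 18 = 6.
Both types strictly prefer their assigned action; no profitable deviation.

Neither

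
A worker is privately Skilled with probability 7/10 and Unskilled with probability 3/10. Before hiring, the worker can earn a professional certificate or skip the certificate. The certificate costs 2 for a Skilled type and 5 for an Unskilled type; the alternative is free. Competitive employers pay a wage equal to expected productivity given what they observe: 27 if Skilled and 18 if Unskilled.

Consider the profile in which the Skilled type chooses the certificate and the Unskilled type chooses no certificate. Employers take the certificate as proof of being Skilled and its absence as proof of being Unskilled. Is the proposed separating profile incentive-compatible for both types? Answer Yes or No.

No

Under these beliefs, the certificate earns wage 27 and no certificate earns wage 18.
Skilled: the certificate nets 27 − 2 = 25; no certificate nets 18. Skilled prefers the certificate.
Unskilled: the certificate nets 27 − 5 = 22; no certificate nets 18. Unskilled would deviate to the certificate.
Unskilled has a profitable deviation, so the profile is not an equilibrium.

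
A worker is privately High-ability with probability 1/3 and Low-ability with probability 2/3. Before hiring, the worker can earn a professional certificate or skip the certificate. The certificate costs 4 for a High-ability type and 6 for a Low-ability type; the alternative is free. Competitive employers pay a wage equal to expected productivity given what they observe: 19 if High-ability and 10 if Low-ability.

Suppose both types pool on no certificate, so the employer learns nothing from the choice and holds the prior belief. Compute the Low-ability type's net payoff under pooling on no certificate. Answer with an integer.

13

Pooled wage = 1/3·19 + 2/3·10 = 13.
Low-ability pays no cost for no certificate, so net payoff = 13.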